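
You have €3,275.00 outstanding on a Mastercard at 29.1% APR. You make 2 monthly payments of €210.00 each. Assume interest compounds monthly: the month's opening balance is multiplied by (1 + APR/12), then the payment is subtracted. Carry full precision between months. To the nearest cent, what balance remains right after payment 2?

Monthly rate r = 29.1%/12 = 2.425% = 0.02425.
Each month: B ← B·(1+r) − €210.00.
Month 1: interest €79.42; balance after payment €3,144.42.
Month 2: interest €76.25; balance after payment €3,010.67.

€3,010.67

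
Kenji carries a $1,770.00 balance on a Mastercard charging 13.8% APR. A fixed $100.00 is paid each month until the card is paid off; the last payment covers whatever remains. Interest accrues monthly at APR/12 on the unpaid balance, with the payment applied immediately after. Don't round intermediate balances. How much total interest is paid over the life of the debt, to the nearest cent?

Monthly rate r = 13.8%/12 = 1.15% = 0.0115.
Payoff takes n = ⌈−ln(1 − rB₀/P)/ln(1+r)⌉ = ⌈19.904⌉ = 20 payments; the last is $90.46.
Total paid = 19·$100.00 + $90.46 = $1,990.46.
Total interest = total paid − principal = $1,990.46 − $1,770.00 = $220.46.

$220.46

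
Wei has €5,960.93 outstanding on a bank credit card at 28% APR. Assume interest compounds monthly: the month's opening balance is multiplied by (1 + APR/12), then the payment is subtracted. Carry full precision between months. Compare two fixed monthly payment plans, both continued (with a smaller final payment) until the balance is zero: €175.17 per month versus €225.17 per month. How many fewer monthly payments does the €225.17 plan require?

Monthly rate r = 28%/12 = 2.33333% = 0.0233333.
At €175.17/mo: n = ⌈−ln(1 − rB₀/P)/ln(1+r)⌉ = 69 payments (last €88.10); total interest = total paid − €5,960.93 = €6,038.73.
At €225.17/mo: 42 payments (last €155.61); total interest €3,426.65.
Payments saved = 69 − 42 = 27.

27 fewer payments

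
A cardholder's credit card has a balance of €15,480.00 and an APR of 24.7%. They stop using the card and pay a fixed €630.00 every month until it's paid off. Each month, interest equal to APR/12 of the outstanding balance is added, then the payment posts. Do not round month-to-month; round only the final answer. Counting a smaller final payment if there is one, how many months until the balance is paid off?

35 months

Monthly rate r = 24.7%/12 = 2.05833% = 0.0205833.
Recurrence: B ← B·(1+r) − €630.00.
Month 1: interest €318.63; balance after payment €15,168.63.
Month 2: interest €312.22; balance after payment €14,850.85.
Closed form: n = −ln(1 − rB₀/P)/ln(1+r) = −ln(0.49424)/ln(1.02058) ≈ 34.589, so the balance reaches zero during payment 35.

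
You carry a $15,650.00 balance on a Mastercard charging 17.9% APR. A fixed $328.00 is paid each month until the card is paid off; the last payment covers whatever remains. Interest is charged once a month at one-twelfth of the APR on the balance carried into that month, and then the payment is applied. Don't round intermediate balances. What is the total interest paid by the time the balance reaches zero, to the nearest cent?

Monthly rate r = 17.9%/12 = 1.49167% = 0.0149167.
Payoff takes n = ⌈−ln(1 − rB₀/P)/ln(1+r)⌉ = ⌈84.006⌉ = 85 payments; the last is $2.10.
Total paid = 84·$328.00 + $2.10 = $27,554.10.
Total interest = total paid − principal = $27,554.10 − $15,650.00 = $11,904.10.

$11,904.10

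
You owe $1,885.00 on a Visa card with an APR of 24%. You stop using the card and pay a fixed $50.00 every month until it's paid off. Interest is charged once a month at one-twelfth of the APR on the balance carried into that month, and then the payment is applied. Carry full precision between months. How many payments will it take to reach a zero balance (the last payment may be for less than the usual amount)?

Monthly rate r = 24%/12 = 2% = 0.02.
Recurrence: B ← B·(1+r) − $50.00.
Month 1: interest $37.70; balance after payment $1,872.70.
Month 2: interest $37.45; balance after payment $1,860.15.
Closed form: n = −ln(1 − rB₀/P)/ln(1+r) = −ln(0.246)/ln(1.02) ≈ 70.820, so the balance reaches zero during payment 71.

71 payments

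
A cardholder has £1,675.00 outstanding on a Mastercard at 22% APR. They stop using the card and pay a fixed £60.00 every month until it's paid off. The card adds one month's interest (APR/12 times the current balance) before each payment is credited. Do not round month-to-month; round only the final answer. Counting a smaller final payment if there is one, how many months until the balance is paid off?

40 payments

Monthly rate r = 22%/12 = 1.83333% = 0.0183333.
Recurrence: B ← B·(1+r) − £60.00.
Month 1: interest £30.71; balance after payment £1,645.71.
Month 2: interest £30.17; balance after payment £1,615.88.
Closed form: n = −ln(1 − rB₀/P)/ln(1+r) = −ln(0.48819)/ln(1.01833) ≈ 39.469, so the balance reaches zero during payment 40.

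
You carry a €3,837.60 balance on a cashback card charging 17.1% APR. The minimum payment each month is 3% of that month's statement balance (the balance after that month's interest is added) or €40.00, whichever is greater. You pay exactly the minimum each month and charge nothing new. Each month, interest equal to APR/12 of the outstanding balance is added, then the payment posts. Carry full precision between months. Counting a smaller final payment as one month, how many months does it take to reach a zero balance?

111 months

Monthly rate r = 17.1%/12 = 1.425% = 0.01425.
While 3% of the post-interest balance exceeds €40.00, each month B ← (B·(1+r))·(1 − 0.03), i.e. B shrinks by the factor (1+r)·0.97 = 0.98382.
This holds for months 1–66. Entering month 67 the balance is €1,307.87; 3% of the post-interest balance is now below €40.00, so the flat €40.00 minimum applies from here.
From month 67 a fixed €40.00 at rate r clears €1,307.87 in 45 more payments. Total: 66 + 45 = 111 months.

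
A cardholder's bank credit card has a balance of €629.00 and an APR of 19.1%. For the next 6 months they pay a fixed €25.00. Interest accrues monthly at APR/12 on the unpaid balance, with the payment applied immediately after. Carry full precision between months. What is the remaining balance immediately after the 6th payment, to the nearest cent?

Monthly rate r = 19.1%/12 = 1.59167% = 0.0159167.
Each month: B ← B·(1+r) − €25.00.
Month 1: interest €10.01; balance after payment €614.01.
Month 2: interest €9.77; balance after payment €598.78.
Month 3: interest €9.53; balance after payment €583.32.
Month 4: interest €9.28; balance after payment €567.60.
Month 5: interest €9.03; balance after payment €551.63.
Month 6: interest €8.78; balance after payment €535.41.

€535.41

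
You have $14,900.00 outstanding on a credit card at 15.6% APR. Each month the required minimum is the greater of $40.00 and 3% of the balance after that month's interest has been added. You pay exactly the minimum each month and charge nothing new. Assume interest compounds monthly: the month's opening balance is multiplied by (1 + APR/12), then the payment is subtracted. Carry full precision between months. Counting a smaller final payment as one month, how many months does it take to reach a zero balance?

182 months

Monthly rate r = 15.6%/12 = 1.3% = 0.013.
While 3% of the post-interest balance exceeds $40.00, each month B ← (B·(1+r))·(1 − 0.03), i.e. B shrinks by the factor (1+r)·0.97 = 0.98261.
This holds for months 1–139. Entering month 140 the balance is $1,300.68; 3% of the post-interest balance is now below $40.00, so the flat $40.00 minimum applies from here.
From month 140 a fixed $40.00 at rate r clears $1,300.68 in 43 more payments. Total: 139 + 43 = 182 months.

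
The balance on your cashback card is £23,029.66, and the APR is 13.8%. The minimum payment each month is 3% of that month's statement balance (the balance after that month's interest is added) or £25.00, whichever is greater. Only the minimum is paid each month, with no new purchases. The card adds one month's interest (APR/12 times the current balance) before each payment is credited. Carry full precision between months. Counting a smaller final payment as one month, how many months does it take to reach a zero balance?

Monthly rate r = 13.8%/12 = 1.15% = 0.0115.
While 3% of the post-interest balance exceeds £25.00, each month B ← (B·(1+r))·(1 − 0.03), i.e. B shrinks by the factor (1+r)·0.97 = 0.98115.
This holds for months 1–176. Entering month 177 the balance is £809.30; 3% of the post-interest balance is now below £25.00, so the flat £25.00 minimum applies from here.
From month 177 a fixed £25.00 at rate r clears £809.30 in 41 more payments. Total: 176 + 41 = 217 months.

217 months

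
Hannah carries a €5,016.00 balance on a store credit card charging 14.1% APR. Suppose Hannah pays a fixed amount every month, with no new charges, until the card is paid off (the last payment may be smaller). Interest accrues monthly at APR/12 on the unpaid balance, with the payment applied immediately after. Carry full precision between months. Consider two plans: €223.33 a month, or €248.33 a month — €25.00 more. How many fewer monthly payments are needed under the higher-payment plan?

Monthly rate r = 14.1%/12 = 1.175% = 0.01175.
At €223.33/mo: n = ⌈−ln(1 − rB₀/P)/ln(1+r)⌉ = 27 payments (last €51.42); total interest = total paid − €5,016.00 = €842.00.
At €248.33/mo: 24 payments (last €48.38); total interest €743.97.
Payments saved = 27 − 24 = 3.

3 fewer payments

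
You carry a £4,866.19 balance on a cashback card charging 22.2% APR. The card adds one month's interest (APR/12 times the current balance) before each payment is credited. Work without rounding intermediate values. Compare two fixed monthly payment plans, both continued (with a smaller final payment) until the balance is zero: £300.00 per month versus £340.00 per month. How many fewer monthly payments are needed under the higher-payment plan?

3 fewer payments

Monthly rate r = 22.2%/12 = 1.85% = 0.0185.
At £300.00/mo: n = ⌈−ln(1 − rB₀/P)/ln(1+r)⌉ = 20 payments (last £139.85); total interest = total paid − £4,866.19 = £973.66.
At £340.00/mo: 17 payments (last £265.54); total interest £839.35.
Payments saved = 20 − 17 = 3.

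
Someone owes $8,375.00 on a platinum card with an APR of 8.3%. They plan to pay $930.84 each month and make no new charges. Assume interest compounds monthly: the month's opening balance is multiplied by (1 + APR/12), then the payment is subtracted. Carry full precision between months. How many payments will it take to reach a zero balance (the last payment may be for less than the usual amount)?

10 payments

Monthly rate r = 8.3%/12 = 0.691667% = 0.00691667.
Recurrence: B ← B·(1+r) − $930.84.
Month 1: interest $57.93; balance after payment $7,502.09.
Month 2: interest $51.89; balance after payment $6,623.14.
Closed form: n = −ln(1 − rB₀/P)/ln(1+r) = −ln(0.93777)/ln(1.00692) ≈ 9.321, so the balance reaches zero during payment 10.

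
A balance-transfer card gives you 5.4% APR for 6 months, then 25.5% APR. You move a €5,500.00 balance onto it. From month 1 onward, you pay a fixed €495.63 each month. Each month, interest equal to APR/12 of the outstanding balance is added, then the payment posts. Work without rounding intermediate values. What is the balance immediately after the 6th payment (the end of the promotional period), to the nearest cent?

€2,642.74

Promo months 1–6 at r₀ = 5.4%/12 = 0.0045; months 7+ at r₁ = 25.5%/12 = 0.02125.
After month 6: iterate B ← B·(1+r₀) − €495.63 for 6 months → €2,642.74.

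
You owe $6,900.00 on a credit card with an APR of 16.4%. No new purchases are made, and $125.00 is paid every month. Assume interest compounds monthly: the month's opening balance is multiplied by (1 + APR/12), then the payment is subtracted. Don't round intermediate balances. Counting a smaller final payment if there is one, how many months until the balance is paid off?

Monthly rate r = 16.4%/12 = 1.36667% = 0.0136667.
Recurrence: B ← B·(1+r) − $125.00.
Month 1: interest $94.30; balance after payment $6,869.30.
Month 2: interest $93.88; balance after payment $6,838.18.
Closed form: n = −ln(1 − rB₀/P)/ln(1+r) = −ln(0.2456)/ln(1.01367) ≈ 103.436, so the balance reaches zero during payment 104.

104 payments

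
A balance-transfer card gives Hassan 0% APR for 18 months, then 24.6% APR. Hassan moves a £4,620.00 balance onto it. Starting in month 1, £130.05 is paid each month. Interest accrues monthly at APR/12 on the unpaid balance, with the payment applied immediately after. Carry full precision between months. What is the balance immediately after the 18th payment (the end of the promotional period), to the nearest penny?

£2,279.10

Promo months 1–18 at r₀ = 0%/12 = 0; months 19+ at r₁ = 24.6%/12 = 0.0205.
After month 18 (no interest yet): B = £4,620.00 − 18·£130.05 = £2,279.10.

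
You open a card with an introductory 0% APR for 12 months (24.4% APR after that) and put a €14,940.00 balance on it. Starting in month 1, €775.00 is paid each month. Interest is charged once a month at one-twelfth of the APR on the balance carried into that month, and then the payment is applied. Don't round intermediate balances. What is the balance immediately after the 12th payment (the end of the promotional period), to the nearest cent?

€5,640.00

Promo months 1–12 at r₀ = 0%/12 = 0; months 13+ at r₁ = 24.4%/12 = 0.0203333.
After month 12 (no interest yet): B = €14,940.00 − 12·€775.00 = €5,640.00.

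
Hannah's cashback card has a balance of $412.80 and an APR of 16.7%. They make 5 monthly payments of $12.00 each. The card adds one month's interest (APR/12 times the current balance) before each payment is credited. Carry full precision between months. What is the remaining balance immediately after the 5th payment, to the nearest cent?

$380.64

Monthly rate r = 16.7%/12 = 1.39167% = 0.0139167.
Each month: B ← B·(1+r) − $12.00.
Month 1: interest $5.74; balance after payment $406.54.
Month 2: interest $5.66; balance after payment $400.20.
Month 3: interest $5.57; balance after payment $393.77.
Month 4: interest $5.48; balance after payment $387.25.
Month 5: interest $5.39; balance after payment $380.64.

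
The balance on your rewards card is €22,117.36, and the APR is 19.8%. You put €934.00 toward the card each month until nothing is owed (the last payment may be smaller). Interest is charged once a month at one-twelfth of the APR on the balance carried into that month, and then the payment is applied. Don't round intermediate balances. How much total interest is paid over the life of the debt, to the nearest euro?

Monthly rate r = 19.8%/12 = 1.65% = 0.0165.
Payoff takes n = ⌈−ln(1 − rB₀/P)/ln(1+r)⌉ = ⌈30.276⌉ = 31 payments; the last is €259.71.
Total paid = 30·€934.00 + €259.71 = €28,279.71.
Total interest = total paid − principal = €28,279.71 − €22,117.36 = €6,162.35.

€6,162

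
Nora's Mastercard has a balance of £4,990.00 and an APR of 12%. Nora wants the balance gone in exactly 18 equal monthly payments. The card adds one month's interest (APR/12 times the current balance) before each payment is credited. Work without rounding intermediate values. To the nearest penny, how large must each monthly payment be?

£304.30

Monthly rate r = 12%/12 = 1% = 0.01.
Level-payment amortization: P = B₀·r / (1 − (1+r)^(−n)) = 4990.00·0.01 / (1 − 1.01^(−18)).
Denominator 1 − (1+r)^(−18) = 0.163982686.
P = 49.9 / 0.163982686 ≈ 304.30.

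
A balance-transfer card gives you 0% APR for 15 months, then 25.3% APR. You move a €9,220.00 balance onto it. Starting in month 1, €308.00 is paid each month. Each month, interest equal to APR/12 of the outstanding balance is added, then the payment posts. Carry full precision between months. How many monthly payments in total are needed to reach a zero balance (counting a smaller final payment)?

34 months

Promo months 1–15 at r₀ = 0%/12 = 0; months 16+ at r₁ = 25.3%/12 = 0.0210833.
After month 15 (no interest yet): B = €9,220.00 − 15·€308.00 = €4,600.00.
Then at r₁ with €308.00/mo: n₂ = −ln(1 − r₁·B/P)/ln(1+r₁) ≈ 18.12 → 19 more payments.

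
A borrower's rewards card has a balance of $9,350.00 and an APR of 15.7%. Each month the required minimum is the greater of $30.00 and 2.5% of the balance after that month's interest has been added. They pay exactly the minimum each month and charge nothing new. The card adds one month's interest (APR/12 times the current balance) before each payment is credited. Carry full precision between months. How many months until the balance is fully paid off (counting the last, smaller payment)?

224 months

Monthly rate r = 15.7%/12 = 1.30833% = 0.0130833.
While 2.5% of the post-interest balance exceeds $30.00, each month B ← (B·(1+r))·(1 − 0.025), i.e. B shrinks by the factor (1+r)·0.975 = 0.98776.
This holds for months 1–168. Entering month 169 the balance is $1,180.25; 2.5% of the post-interest balance is now below $30.00, so the flat $30.00 minimum applies from here.
From month 169 a fixed $30.00 at rate r clears $1,180.25 in 56 more payments. Total: 168 + 56 = 224 months.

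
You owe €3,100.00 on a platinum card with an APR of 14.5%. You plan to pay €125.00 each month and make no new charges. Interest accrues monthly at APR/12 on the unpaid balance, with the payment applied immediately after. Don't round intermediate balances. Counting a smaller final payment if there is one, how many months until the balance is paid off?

Monthly rate r = 14.5%/12 = 1.20833% = 0.0120833.
Recurrence: B ← B·(1+r) − €125.00.
Month 1: interest €37.46; balance after payment €3,012.46.
Month 2: interest €36.40; balance after payment €2,923.86.
Closed form: n = −ln(1 − rB₀/P)/ln(1+r) = −ln(0.70033)/ln(1.01208) ≈ 29.656, so the balance reaches zero during payment 30.

30 months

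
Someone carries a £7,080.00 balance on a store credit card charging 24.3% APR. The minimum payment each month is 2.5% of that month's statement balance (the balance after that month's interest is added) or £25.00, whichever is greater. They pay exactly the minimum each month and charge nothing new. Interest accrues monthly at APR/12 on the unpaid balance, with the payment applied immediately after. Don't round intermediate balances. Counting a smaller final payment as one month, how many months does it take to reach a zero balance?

Monthly rate r = 24.3%/12 = 2.025% = 0.02025.
While 2.5% of the post-interest balance exceeds £25.00, each month B ← (B·(1+r))·(1 − 0.025), i.e. B shrinks by the factor (1+r)·0.975 = 0.99474.
This holds for months 1–376. Entering month 377 the balance is £976.00; 2.5% of the post-interest balance is now below £25.00, so the flat £25.00 minimum applies from here.
From month 377 a fixed £25.00 at rate r clears £976.00 in 78 more payments. Total: 376 + 78 = 454 months.

454 months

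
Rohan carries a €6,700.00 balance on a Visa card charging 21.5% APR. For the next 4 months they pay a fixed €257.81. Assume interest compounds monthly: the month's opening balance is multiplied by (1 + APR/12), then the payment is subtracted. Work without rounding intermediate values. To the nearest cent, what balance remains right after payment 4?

Monthly rate r = 21.5%/12 = 1.79167% = 0.0179167.
Each month: B ← B·(1+r) − €257.81.
Month 1: interest €120.04; balance after payment €6,562.23.
Month 2: interest €117.57; balance after payment €6,421.99.
Month 3: interest €115.06; balance after payment €6,279.25.
Month 4: interest €112.50; balance after payment €6,133.94.

€6,133.94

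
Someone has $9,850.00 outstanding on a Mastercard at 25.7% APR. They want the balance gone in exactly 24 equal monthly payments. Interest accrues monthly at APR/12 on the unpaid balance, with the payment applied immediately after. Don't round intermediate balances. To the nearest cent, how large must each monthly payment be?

$529.18

Monthly rate r = 25.7%/12 = 2.14167% = 0.0214167.
Level-payment amortization: P = B₀·r / (1 − (1+r)^(−n)) = 9850.00·0.0214167 / (1 − 1.02142^(−24)).
Denominator 1 − (1+r)^(−24) = 0.39864706.
P = 210.954 / 0.39864706 ≈ 529.18.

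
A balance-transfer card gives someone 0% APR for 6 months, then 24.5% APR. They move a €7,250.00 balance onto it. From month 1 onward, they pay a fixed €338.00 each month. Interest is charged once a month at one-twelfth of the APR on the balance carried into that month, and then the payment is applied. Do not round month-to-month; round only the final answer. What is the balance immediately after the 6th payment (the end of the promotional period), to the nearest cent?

Promo months 1–6 at r₀ = 0%/12 = 0; months 7+ at r₁ = 24.5%/12 = 0.0204167.
After month 6 (no interest yet): B = €7,250.00 − 6·€338.00 = €5,222.00.

€5,222.00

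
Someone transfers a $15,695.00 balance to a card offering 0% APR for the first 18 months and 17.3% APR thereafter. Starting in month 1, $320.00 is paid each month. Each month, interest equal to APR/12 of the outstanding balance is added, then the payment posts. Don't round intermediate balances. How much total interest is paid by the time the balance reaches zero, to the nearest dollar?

Promo months 1–18 at r₀ = 0%/12 = 0; months 19+ at r₁ = 17.3%/12 = 0.0144167.
After month 18 (no interest yet): B = $15,695.00 − 18·$320.00 = $9,935.00.
Then at r₁ with $320.00/mo: n₂ = −ln(1 − r₁·B/P)/ln(1+r₁) ≈ 41.46 → 42 more payments.
Total paid = 59·$320.00 + $148.26 = $19,028.26; interest = $19,028.26 − $15,695.00 = $3,333.26.

$3,333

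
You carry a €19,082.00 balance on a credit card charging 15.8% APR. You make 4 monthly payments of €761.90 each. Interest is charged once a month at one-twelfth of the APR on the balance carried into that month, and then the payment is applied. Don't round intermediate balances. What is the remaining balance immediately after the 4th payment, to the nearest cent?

€16,998.69

Monthly rate r = 15.8%/12 = 1.31667% = 0.0131667.
Each month: B ← B·(1+r) − €761.90.
Month 1: interest €251.25; balance after payment €18,571.35.
Month 2: interest €244.52; balance after payment €18,053.97.
Month 3: interest €237.71; balance after payment €17,529.78.
Month 4: interest €230.81; balance after payment €16,998.69.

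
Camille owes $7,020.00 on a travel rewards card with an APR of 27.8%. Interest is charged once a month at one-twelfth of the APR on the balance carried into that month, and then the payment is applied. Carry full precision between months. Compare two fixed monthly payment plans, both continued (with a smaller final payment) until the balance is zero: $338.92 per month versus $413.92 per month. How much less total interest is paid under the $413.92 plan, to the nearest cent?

Monthly rate r = 27.8%/12 = 2.31667% = 0.0231667.
At $338.92/mo: n = ⌈−ln(1 − rB₀/P)/ln(1+r)⌉ = 29 payments (last $183.97); total interest = total paid − $7,020.00 = $2,653.73.
At $413.92/mo: 22 payments (last $328.17); total interest $2,000.49.
Interest saved = $2,653.73 − $2,000.49 = $653.24.

$653.24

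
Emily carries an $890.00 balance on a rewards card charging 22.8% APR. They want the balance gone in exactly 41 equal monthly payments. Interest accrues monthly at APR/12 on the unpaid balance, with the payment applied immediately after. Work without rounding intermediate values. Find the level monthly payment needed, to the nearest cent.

$31.44

Monthly rate r = 22.8%/12 = 1.9% = 0.019.
Level-payment amortization: P = B₀·r / (1 − (1+r)^(−n)) = 890.00·0.019 / (1 − 1.019^(−41)).
Denominator 1 − (1+r)^(−41) = 0.537769652.
P = 16.91 / 0.537769652 ≈ 31.44.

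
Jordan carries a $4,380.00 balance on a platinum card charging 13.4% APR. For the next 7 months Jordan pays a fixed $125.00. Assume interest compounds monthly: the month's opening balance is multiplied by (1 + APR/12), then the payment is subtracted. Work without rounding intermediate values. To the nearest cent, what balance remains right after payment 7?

$3,829.19

Monthly rate r = 13.4%/12 = 1.11667% = 0.0111667.
Each month: B ← B·(1+r) − $125.00.
Month 1: interest $48.91; balance after payment $4,303.91.
Month 2: interest $48.06; balance after payment $4,226.97.
Month 3: interest $47.20; balance after payment $4,149.17.
Month 4: interest $46.33; balance after payment $4,070.50.
Month 5: interest $45.45; balance after payment $3,990.96.
Month 6: interest $44.57; balance after payment $3,910.52.
Month 7: interest $43.67; balance after payment $3,829.19.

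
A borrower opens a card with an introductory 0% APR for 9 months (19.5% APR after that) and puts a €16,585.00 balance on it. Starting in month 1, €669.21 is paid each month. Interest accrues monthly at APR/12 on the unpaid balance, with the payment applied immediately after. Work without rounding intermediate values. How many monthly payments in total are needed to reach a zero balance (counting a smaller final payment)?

Promo months 1–9 at r₀ = 0%/12 = 0; months 10+ at r₁ = 19.5%/12 = 0.01625.
After month 9 (no interest yet): B = €16,585.00 − 9·€669.21 = €10,562.11.
Then at r₁ with €669.21/mo: n₂ = −ln(1 − r₁·B/P)/ln(1+r₁) ≈ 18.38 → 19 more payments.

28 months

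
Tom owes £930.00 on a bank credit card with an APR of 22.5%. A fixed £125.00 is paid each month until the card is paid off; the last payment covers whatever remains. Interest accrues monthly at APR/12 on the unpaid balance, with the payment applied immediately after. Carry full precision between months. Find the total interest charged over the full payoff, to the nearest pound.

Monthly rate r = 22.5%/12 = 1.875% = 0.01875.
Payoff takes n = ⌈−ln(1 − rB₀/P)/ln(1+r)⌉ = ⌈8.088⌉ = 9 payments; the last is £11.07.
Total paid = 8·£125.00 + £11.07 = £1,011.07.
Total interest = total paid − principal = £1,011.07 − £930.00 = £81.07.

£81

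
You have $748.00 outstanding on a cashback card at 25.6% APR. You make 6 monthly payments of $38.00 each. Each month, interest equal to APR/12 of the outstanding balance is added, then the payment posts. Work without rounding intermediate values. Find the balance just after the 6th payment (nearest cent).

$608.49

Monthly rate r = 25.6%/12 = 2.13333% = 0.0213333.
Each month: B ← B·(1+r) − $38.00.
Month 1: interest $15.96; balance after payment $725.96.
Month 2: interest $15.49; balance after payment $703.44.
Month 3: interest $15.01; balance after payment $680.45.
Month 4: interest $14.52; balance after payment $656.97.
Month 5: interest $14.02; balance after payment $632.98.
Month 6: interest $13.50; balance after payment $608.49.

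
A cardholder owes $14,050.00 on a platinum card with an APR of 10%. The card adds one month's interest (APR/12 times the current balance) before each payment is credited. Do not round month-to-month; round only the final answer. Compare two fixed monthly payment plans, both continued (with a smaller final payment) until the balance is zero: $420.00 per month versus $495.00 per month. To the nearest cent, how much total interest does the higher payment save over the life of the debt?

$441.18

Monthly rate r = 10%/12 = 0.833333% = 0.00833333.
At $420.00/mo: n = ⌈−ln(1 − rB₀/P)/ln(1+r)⌉ = 40 payments (last $159.51); total interest = total paid − $14,050.00 = $2,489.51.
At $495.00/mo: 33 payments (last $258.33); total interest $2,048.33.
Interest saved = $2,489.51 − $2,048.33 = $441.18.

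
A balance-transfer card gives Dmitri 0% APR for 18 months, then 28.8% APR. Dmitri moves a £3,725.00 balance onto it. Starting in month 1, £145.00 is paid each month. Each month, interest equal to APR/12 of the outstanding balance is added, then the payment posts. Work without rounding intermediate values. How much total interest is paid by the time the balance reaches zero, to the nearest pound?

Promo months 1–18 at r₀ = 0%/12 = 0; months 19+ at r₁ = 28.8%/12 = 0.024.
After month 18 (no interest yet): B = £3,725.00 − 18·£145.00 = £1,115.00.
Then at r₁ with £145.00/mo: n₂ = −ln(1 − r₁·B/P)/ln(1+r₁) ≈ 8.60 → 9 more payments.
Total paid = 26·£145.00 + £87.75 = £3,857.75; interest = £3,857.75 − £3,725.00 = £132.75.

£133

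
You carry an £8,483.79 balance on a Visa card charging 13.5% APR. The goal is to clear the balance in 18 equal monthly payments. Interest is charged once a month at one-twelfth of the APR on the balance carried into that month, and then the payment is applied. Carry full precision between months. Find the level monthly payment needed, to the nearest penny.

£523.29

Monthly rate r = 13.5%/12 = 1.125% = 0.01125.
Level-payment amortization: P = B₀·r / (1 − (1+r)^(−n)) = 8483.79·0.01125 / (1 − 1.01125^(−18)).
Denominator 1 − (1+r)^(−18) = 0.182389657.
P = 95.4426 / 0.182389657 ≈ 523.29.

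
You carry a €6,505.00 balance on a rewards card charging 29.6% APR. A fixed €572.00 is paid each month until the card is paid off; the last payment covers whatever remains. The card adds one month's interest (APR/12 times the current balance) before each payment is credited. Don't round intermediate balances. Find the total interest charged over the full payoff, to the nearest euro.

€1,225

Monthly rate r = 29.6%/12 = 2.46667% = 0.0246667.
Payoff takes n = ⌈−ln(1 − rB₀/P)/ln(1+r)⌉ = ⌈13.511⌉ = 14 payments; the last is €293.97.
Total paid = 13·€572.00 + €293.97 = €7,729.97.
Total interest = total paid − principal = €7,729.97 − €6,505.00 = €1,224.97.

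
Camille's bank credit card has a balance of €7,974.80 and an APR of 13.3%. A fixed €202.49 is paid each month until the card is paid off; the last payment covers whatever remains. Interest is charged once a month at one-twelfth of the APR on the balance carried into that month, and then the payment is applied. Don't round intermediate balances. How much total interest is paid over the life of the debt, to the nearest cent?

Monthly rate r = 13.3%/12 = 1.10833% = 0.0110833.
Payoff takes n = ⌈−ln(1 − rB₀/P)/ln(1+r)⌉ = ⌈52.039⌉ = 53 payments; the last is €7.93.
Total paid = 52·€202.49 + €7.93 = €10,537.41.
Total interest = total paid − principal = €10,537.41 − €7,974.80 = €2,562.61.

€2,562.61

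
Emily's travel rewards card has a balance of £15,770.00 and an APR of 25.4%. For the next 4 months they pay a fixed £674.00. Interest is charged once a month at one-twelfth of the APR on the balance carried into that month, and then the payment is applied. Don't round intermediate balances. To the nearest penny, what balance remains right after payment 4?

Monthly rate r = 25.4%/12 = 2.11667% = 0.0211667.
Each month: B ← B·(1+r) − £674.00.
Month 1: interest £333.80; balance after payment £15,429.80.
Month 2: interest £326.60; balance after payment £15,082.40.
Month 3: interest £319.24; balance after payment £14,727.64.
Month 4: interest £311.74; balance after payment £14,365.37.

£14,365.37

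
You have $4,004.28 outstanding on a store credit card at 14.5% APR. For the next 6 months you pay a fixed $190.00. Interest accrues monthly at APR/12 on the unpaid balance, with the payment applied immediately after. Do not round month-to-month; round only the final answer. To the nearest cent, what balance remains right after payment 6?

Monthly rate r = 14.5%/12 = 1.20833% = 0.0120833.
Each month: B ← B·(1+r) − $190.00.
Month 1: interest $48.39; balance after payment $3,862.67.
Month 2: interest $46.67; balance after payment $3,719.34.
Month 3: interest $44.94; balance after payment $3,574.28.
Month 4: interest $43.19; balance after payment $3,427.47.
Month 5: interest $41.42; balance after payment $3,278.89.
Month 6: interest $39.62; balance after payment $3,128.51.

$3,128.51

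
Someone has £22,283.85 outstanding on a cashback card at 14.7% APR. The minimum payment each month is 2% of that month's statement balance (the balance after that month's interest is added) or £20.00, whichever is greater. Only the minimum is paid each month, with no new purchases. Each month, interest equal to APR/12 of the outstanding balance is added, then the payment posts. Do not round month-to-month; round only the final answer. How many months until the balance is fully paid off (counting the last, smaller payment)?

Monthly rate r = 14.7%/12 = 1.225% = 0.01225.
While 2% of the post-interest balance exceeds £20.00, each month B ← (B·(1+r))·(1 − 0.02), i.e. B shrinks by the factor (1+r)·0.98 = 0.99201.
This holds for months 1–389. Entering month 390 the balance is £981.48; 2% of the post-interest balance is now below £20.00, so the flat £20.00 minimum applies from here.
From month 390 a fixed £20.00 at rate r clears £981.48 in 76 more payments. Total: 389 + 76 = 465 months.

465 months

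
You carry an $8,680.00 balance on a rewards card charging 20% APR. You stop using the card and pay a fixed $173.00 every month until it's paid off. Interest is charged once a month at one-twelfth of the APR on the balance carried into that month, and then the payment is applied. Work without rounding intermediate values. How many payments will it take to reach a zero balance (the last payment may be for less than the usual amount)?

110 months

Monthly rate r = 20%/12 = 1.66667% = 0.0166667.
Recurrence: B ← B·(1+r) − $173.00.
Month 1: interest $144.67; balance after payment $8,651.67.
Month 2: interest $144.19; balance after payment $8,622.86.
Closed form: n = −ln(1 − rB₀/P)/ln(1+r) = −ln(0.16378)/ln(1.01667) ≈ 109.457, so the balance reaches zero during payment 110.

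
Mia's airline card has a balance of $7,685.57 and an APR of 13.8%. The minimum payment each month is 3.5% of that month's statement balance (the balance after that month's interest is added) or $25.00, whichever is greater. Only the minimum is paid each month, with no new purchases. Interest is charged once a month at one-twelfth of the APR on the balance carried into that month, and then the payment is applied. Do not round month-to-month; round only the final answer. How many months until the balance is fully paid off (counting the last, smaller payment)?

Monthly rate r = 13.8%/12 = 1.15% = 0.0115.
While 3.5% of the post-interest balance exceeds $25.00, each month B ← (B·(1+r))·(1 − 0.035), i.e. B shrinks by the factor (1+r)·0.965 = 0.9761.
This holds for months 1–99. Entering month 100 the balance is $700.65; 3.5% of the post-interest balance is now below $25.00, so the flat $25.00 minimum applies from here.
From month 100 a fixed $25.00 at rate r clears $700.65 in 35 more payments. Total: 99 + 35 = 134 months.

134 months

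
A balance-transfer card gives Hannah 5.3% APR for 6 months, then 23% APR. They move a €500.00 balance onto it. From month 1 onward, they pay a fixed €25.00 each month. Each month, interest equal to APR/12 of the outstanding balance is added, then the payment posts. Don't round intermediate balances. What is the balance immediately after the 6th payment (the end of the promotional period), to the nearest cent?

Promo months 1–6 at r₀ = 5.3%/12 = 0.00441667; months 7+ at r₁ = 23%/12 = 0.0191667.
After month 6: iterate B ← B·(1+r₀) − €25.00 for 6 months → €361.73.

€361.73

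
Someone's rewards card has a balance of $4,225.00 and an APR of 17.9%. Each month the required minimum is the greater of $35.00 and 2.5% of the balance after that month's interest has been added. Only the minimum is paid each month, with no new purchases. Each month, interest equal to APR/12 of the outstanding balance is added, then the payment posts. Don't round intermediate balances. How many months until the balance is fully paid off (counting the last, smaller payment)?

Monthly rate r = 17.9%/12 = 1.49167% = 0.0149167.
While 2.5% of the post-interest balance exceeds $35.00, each month B ← (B·(1+r))·(1 − 0.025), i.e. B shrinks by the factor (1+r)·0.975 = 0.98954.
This holds for months 1–107. Entering month 108 the balance is $1,372.06; 2.5% of the post-interest balance is now below $35.00, so the flat $35.00 minimum applies from here.
From month 108 a fixed $35.00 at rate r clears $1,372.06 in 60 more payments. Total: 107 + 60 = 167 months.

167 months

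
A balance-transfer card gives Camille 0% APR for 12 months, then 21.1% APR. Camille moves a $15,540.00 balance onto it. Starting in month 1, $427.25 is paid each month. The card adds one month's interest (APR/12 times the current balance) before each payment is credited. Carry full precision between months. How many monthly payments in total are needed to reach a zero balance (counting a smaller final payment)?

Promo months 1–12 at r₀ = 0%/12 = 0; months 13+ at r₁ = 21.1%/12 = 0.0175833.
After month 12 (no interest yet): B = $15,540.00 − 12·$427.25 = $10,413.00.
Then at r₁ with $427.25/mo: n₂ = −ln(1 − r₁·B/P)/ln(1+r₁) ≈ 32.10 → 33 more payments.

45 months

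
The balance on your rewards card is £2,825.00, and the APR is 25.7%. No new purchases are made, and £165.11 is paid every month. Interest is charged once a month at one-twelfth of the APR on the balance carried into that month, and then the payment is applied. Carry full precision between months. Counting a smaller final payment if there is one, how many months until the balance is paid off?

22 months

Monthly rate r = 25.7%/12 = 2.14167% = 0.0214167.
Recurrence: B ← B·(1+r) − £165.11.
Month 1: interest £60.50; balance after payment £2,720.39.
Month 2: interest £58.26; balance after payment £2,613.54.
Closed form: n = −ln(1 − rB₀/P)/ln(1+r) = −ln(0.63356)/ln(1.02142) ≈ 21.538, so the balance reaches zero during payment 22.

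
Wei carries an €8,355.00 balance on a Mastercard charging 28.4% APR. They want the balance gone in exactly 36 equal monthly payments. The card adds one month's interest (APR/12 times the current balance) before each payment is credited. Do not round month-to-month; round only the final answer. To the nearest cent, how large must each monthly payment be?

Monthly rate r = 28.4%/12 = 2.36667% = 0.0236667.
Level-payment amortization: P = B₀·r / (1 − (1+r)^(−n)) = 8355.00·0.0236667 / (1 − 1.02367^(−36)).
Denominator 1 − (1+r)^(−36) = 0.569184046.
P = 197.735 / 0.569184046 ≈ 347.40.

€347.40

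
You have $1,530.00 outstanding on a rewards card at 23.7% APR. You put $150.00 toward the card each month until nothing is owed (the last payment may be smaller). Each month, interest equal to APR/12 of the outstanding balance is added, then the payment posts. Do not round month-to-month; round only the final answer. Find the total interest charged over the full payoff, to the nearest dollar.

Monthly rate r = 23.7%/12 = 1.975% = 0.01975.
Payoff takes n = ⌈−ln(1 − rB₀/P)/ln(1+r)⌉ = ⌈11.502⌉ = 12 payments; the last is $75.72.
Total paid = 11·$150.00 + $75.72 = $1,725.72.
Total interest = total paid − principal = $1,725.72 − $1,530.00 = $195.72.

$196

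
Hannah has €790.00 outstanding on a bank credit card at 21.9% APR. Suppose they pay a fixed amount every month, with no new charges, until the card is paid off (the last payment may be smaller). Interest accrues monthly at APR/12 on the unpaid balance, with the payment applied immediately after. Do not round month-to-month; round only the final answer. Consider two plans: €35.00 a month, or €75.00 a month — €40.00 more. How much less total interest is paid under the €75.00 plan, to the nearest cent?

€142.10

Monthly rate r = 21.9%/12 = 1.825% = 0.01825.
At €35.00/mo: n = ⌈−ln(1 − rB₀/P)/ln(1+r)⌉ = 30 payments (last €12.51); total interest = total paid − €790.00 = €237.51.
At €75.00/mo: 12 payments (last €60.41); total interest €95.41.
Interest saved = €237.51 − €95.41 = €142.10.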